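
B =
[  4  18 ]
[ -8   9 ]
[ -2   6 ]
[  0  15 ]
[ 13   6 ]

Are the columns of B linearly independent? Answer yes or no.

Row reduce B to echelon form.
R2 ← R2 + (2)·R1: [0, 45]
R3 ← R3 + (1/2)·R1: [0, 15]
R5 ← R5 − (13/4)·R1: [0, -105/2]
R3 ← R3 − (1/3)·R2: [0, 0]
R4 ← R4 − (1/3)·R2: [0, 0]
R5 ← R5 + (7/6)·R2: [0, 0]
2 pivots among 2 columns.
Every column is a pivot column, so the columns are linearly independent.

yes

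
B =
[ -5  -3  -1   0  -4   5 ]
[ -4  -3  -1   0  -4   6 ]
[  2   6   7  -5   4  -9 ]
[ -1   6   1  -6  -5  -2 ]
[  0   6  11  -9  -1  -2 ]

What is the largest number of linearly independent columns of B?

Row reduce to echelon form.
R2 ← R2 − (4/5)·R1: [0, -3/5, -1/5, 0, -4/5, 2]
R3 ← R3 + (2/5)·R1: [0, 24/5, 33/5, -5, 12/5, -7]
R4 ← R4 − (1/5)·R1: [0, 33/5, 6/5, -6, -21/5, -3]
R3 ← R3 + (8)·R2: [0, 0, 5, -5, -4, 9]
R4 ← R4 + (11)·R2: [0, 0, -1, -6, -13, 19]
R5 ← R5 + (10)·R2: [0, 0, 9, -9, -9, 18]
R4 ← R4 + (1/5)·R3: [0, 0, 0, -7, -69/5, 104/5]
R5 ← R5 − (9/5)·R3: [0, 0, 0, 0, -9/5, 9/5]
Echelon form has 5 nonzero rows, so rank(B) = 5.
The rank gives the maximum number of linearly independent columns: 5.

5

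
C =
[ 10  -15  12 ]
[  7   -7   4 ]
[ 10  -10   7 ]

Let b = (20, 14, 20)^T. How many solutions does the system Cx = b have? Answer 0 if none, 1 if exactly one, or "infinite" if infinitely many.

Row reduce the augmented matrix [C | b].
R2 ← R2 − (7/10)·R1: [0, 7/2, -22/5, 0]
R3 ← R3 − R1: [0, 5, -5, 0]
R3 ← R3 − (10/7)·R2: [0, 0, 9/7, 0]
The echelon form has 3 nonzero rows, and every pivot lies in the first 3 columns, so rank(C) = rank([C|b]) = 3.
The system is consistent.
rank = 3 = number of unknowns, so the solution is unique.

1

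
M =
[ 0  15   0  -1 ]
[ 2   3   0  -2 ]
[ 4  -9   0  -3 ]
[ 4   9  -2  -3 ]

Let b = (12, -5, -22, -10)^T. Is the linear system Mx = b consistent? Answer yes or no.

Row reduce the augmented matrix [M | b].
Swap R1 ↔ R2
R3 ← R3 − (2)·R1: [0, -15, 0, 1, -12]
R4 ← R4 − (2)·R1: [0, 3, -2, 1, 0]
R3 ← R3 + R2: [0, 0, 0, 0, 0]
R4 ← R4 − (1/5)·R2: [0, 0, -2, 6/5, -12/5]
Swap R3 ↔ R4
The echelon form has 3 nonzero rows, and every pivot lies in the first 4 columns, so rank(M) = rank([M|b]) = 3.
The system is consistent.

yes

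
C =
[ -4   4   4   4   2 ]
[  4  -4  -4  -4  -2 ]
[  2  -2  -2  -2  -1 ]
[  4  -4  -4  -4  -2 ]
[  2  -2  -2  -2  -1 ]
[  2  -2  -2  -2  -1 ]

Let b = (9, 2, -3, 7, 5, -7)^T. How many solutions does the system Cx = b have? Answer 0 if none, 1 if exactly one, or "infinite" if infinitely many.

Row reduce the augmented matrix [C | b].
R2 ← R2 + R1: [0, 0, 0, 0, 0, 11]
R3 ← R3 + (1/2)·R1: [0, 0, 0, 0, 0, 3/2]
R4 ← R4 + R1: [0, 0, 0, 0, 0, 16]
R5 ← R5 + (1/2)·R1: [0, 0, 0, 0, 0, 19/2]
R6 ← R6 + (1/2)·R1: [0, 0, 0, 0, 0, -5/2]
R3 ← R3 − (3/22)·R2: [0, 0, 0, 0, 0, 0]
R4 ← R4 − (16/11)·R2: [0, 0, 0, 0, 0, 0]
R5 ← R5 − (19/22)·R2: [0, 0, 0, 0, 0, 0]
R6 ← R6 + (5/22)·R2: [0, 0, 0, 0, 0, 0]
The echelon form has 2 nonzero rows; the last pivot sits in the augmented column, so rank(C) = 1 but rank([C|b]) = 2.
Since the ranks differ, the system is inconsistent.
It has no solutions.

0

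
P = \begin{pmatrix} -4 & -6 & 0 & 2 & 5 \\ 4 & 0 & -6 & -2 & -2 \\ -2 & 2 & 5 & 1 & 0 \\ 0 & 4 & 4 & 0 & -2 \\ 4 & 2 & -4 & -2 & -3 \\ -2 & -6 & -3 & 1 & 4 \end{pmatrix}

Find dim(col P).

2

Row reduce to echelon form.
R2 ← R2 + R1: [0, -6, -6, 0, 3]
R3 ← R3 − (1/2)·R1: [0, 5, 5, 0, -5/2]
R5 ← R5 + R1: [0, -4, -4, 0, 2]
R6 ← R6 − (1/2)·R1: [0, -3, -3, 0, 3/2]
R3 ← R3 + (5/6)·R2: [0, 0, 0, 0, 0]
R4 ← R4 + (2/3)·R2: [0, 0, 0, 0, 0]
R5 ← R5 − (2/3)·R2: [0, 0, 0, 0, 0]
R6 ← R6 − (1/2)·R2: [0, 0, 0, 0, 0]
Echelon form has 2 nonzero rows, so rank(P) = 2.
The column space has dimension equal to the rank: 2.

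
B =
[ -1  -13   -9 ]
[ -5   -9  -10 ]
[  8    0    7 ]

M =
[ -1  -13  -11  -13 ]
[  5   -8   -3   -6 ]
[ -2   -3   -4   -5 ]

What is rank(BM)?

2

First compute BM:
[[-46, 144,  86, 136],
 [-20, 167, 122, 169],
 [-22, -125, -116, -139]]
Now row reduce the product.
R2 ← R2 − (10/23)·R1: [0, 2401/23, 1946/23, 2527/23]
R3 ← R3 − (11/23)·R1: [0, -4459/23, -3614/23, -4693/23]
R3 ← R3 + (13/7)·R2: [0, 0, 0, 0]
2 nonzero rows, so rank(BM) = 2.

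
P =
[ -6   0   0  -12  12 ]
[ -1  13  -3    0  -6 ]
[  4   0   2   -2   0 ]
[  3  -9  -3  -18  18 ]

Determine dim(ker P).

Row reduce to echelon form.
R2 ← R2 − (1/6)·R1: [0, 13, -3, 2, -8]
R3 ← R3 + (2/3)·R1: [0, 0, 2, -10, 8]
R4 ← R4 + (1/2)·R1: [0, -9, -3, -24, 24]
R4 ← R4 + (9/13)·R2: [0, 0, -66/13, -294/13, 240/13]
R4 ← R4 + (33/13)·R3: [0, 0, 0, -48, 504/13]
4 nonzero rows, so rank(P) = 4.
P has 5 columns; by rank–nullity, nullity = 5 − 4 = 1.

1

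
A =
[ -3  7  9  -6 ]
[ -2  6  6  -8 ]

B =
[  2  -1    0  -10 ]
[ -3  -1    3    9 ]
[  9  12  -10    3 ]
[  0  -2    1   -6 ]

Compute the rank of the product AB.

2

First compute AB:
[[ 54, 116, -75, 156],
 [ 32,  84, -50, 140]]
Now row reduce the product.
R2 ← R2 − (16/27)·R1: [0, 412/27, -50/9, 428/9]
2 nonzero rows, so rank(AB) = 2.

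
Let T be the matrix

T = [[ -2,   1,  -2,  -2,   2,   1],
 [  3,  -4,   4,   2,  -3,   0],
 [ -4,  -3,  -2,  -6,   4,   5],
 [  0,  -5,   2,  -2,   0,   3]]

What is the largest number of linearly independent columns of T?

2

Row reduce to echelon form.
R2 ← R2 + (3/2)·R1: [0, -5/2, 1, -1, 0, 3/2]
R3 ← R3 − (2)·R1: [0, -5, 2, -2, 0, 3]
R3 ← R3 − (2)·R2: [0, 0, 0, 0, 0, 0]
R4 ← R4 − (2)·R2: [0, 0, 0, 0, 0, 0]
Echelon form has 2 nonzero rows, so rank(T) = 2.
The rank gives the maximum number of linearly independent columns: 2.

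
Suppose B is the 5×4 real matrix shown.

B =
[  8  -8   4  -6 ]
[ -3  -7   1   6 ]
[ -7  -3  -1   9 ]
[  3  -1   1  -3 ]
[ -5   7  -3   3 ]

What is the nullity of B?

2

Row reduce to echelon form.
R2 ← R2 + (3/8)·R1: [0, -10, 5/2, 15/4]
R3 ← R3 + (7/8)·R1: [0, -10, 5/2, 15/4]
R4 ← R4 − (3/8)·R1: [0, 2, -1/2, -3/4]
R5 ← R5 + (5/8)·R1: [0, 2, -1/2, -3/4]
R3 ← R3 − R2: [0, 0, 0, 0]
R4 ← R4 + (1/5)·R2: [0, 0, 0, 0]
R5 ← R5 + (1/5)·R2: [0, 0, 0, 0]
2 nonzero rows, so rank(B) = 2.
B has 4 columns; by rank–nullity, nullity = 4 − 2 = 2.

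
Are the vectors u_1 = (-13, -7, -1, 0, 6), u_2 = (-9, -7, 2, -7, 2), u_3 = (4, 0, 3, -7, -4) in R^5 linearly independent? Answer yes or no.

no

Form the matrix with these vectors as rows and row reduce.
R2 ← R2 − (9/13)·R1: [0, -28/13, 35/13, -7, -28/13]
R3 ← R3 + (4/13)·R1: [0, -28/13, 35/13, -7, -28/13]
R3 ← R3 − R2: [0, 0, 0, 0, 0]
2 nonzero rows, so the 3 vectors span a space of dimension 2.
Since 2 < 3, the vectors are linearly dependent.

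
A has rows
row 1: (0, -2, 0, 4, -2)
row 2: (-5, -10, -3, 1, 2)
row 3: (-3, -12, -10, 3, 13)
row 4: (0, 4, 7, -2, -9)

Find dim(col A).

4

Row reduce to echelon form.
Swap R1 ↔ R2
R3 ← R3 − (3/5)·R1: [0, -6, -41/5, 12/5, 59/5]
R3 ← R3 − (3)·R2: [0, 0, -41/5, -48/5, 89/5]
R4 ← R4 + (2)·R2: [0, 0, 7, 6, -13]
R4 ← R4 + (35/41)·R3: [0, 0, 0, -90/41, 90/41]
Echelon form has 4 nonzero rows, so rank(A) = 4.
The column space has dimension equal to the rank: 4.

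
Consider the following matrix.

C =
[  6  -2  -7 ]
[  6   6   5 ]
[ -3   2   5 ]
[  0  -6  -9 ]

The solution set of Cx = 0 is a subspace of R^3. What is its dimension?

Row reduce to echelon form.
R2 ← R2 − R1: [0, 8, 12]
R3 ← R3 + (1/2)·R1: [0, 1, 3/2]
R3 ← R3 − (1/8)·R2: [0, 0, 0]
R4 ← R4 + (3/4)·R2: [0, 0, 0]
2 nonzero rows, so rank(C) = 2.
C has 3 columns; by rank–nullity, nullity = 3 − 2 = 1.

1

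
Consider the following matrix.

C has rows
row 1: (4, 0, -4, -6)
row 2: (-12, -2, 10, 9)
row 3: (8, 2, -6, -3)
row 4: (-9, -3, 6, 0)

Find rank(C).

2

Row reduce to echelon form.
R2 ← R2 + (3)·R1: [0, -2, -2, -9]
R3 ← R3 − (2)·R1: [0, 2, 2, 9]
R4 ← R4 + (9/4)·R1: [0, -3, -3, -27/2]
R3 ← R3 + R2: [0, 0, 0, 0]
R4 ← R4 − (3/2)·R2: [0, 0, 0, 0]
Echelon form has 2 nonzero rows, so rank(C) = 2.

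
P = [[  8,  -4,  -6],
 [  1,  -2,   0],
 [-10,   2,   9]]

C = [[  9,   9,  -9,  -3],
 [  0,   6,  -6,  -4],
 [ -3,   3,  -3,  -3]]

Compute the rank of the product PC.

2

First compute PC:
[[ 90,  30, -30,  10],
 [  9,  -3,   3,   5],
 [-117, -51,  51,  -5]]
Now row reduce the product.
R2 ← R2 − (1/10)·R1: [0, -6, 6, 4]
R3 ← R3 + (13/10)·R1: [0, -12, 12, 8]
R3 ← R3 − (2)·R2: [0, 0, 0, 0]
2 nonzero rows, so rank(PC) = 2.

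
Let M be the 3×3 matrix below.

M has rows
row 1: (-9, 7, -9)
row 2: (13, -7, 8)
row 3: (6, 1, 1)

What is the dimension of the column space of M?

3

Row reduce to echelon form.
R2 ← R2 + (13/9)·R1: [0, 28/9, -5]
R3 ← R3 + (2/3)·R1: [0, 17/3, -5]
R3 ← R3 − (51/28)·R2: [0, 0, 115/28]
Echelon form has 3 nonzero rows, so rank(M) = 3.
The column space has dimension equal to the rank: 3.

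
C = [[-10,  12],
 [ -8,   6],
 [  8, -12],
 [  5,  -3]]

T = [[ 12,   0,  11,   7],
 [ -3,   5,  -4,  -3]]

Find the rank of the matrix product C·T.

2

First compute CT:
[[-156,  60, -158, -106],
 [-114,  30, -112, -74],
 [132, -60, 136,  92],
 [ 69, -15,  67,  44]]
Now row reduce the product.
R2 ← R2 − (19/26)·R1: [0, -180/13, 45/13, 45/13]
R3 ← R3 + (11/13)·R1: [0, -120/13, 30/13, 30/13]
R4 ← R4 + (23/52)·R1: [0, 150/13, -75/26, -75/26]
R3 ← R3 − (2/3)·R2: [0, 0, 0, 0]
R4 ← R4 + (5/6)·R2: [0, 0, 0, 0]
2 nonzero rows, so rank(CT) = 2.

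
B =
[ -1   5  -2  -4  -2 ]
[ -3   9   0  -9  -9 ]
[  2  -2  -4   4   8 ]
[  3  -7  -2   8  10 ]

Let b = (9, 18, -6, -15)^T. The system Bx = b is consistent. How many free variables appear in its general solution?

3

Row reduce the augmented matrix [B | b].
R2 ← R2 − (3)·R1: [0, -6, 6, 3, -3, -9]
R3 ← R3 + (2)·R1: [0, 8, -8, -4, 4, 12]
R4 ← R4 + (3)·R1: [0, 8, -8, -4, 4, 12]
R3 ← R3 + (4/3)·R2: [0, 0, 0, 0, 0, 0]
R4 ← R4 + (4/3)·R2: [0, 0, 0, 0, 0, 0]
The echelon form has 2 nonzero rows, and every pivot lies in the first 5 columns, so rank(B) = rank([B|b]) = 2.
The system is consistent.
Free variables = (unknowns) − (rank) = 5 − 2 = 3.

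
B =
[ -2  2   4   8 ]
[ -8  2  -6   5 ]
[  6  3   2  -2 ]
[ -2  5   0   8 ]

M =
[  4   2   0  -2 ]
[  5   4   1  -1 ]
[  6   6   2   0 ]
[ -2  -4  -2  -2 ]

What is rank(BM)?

2

First compute BM:
[[ 10,  -4,  -6, -14],
 [-68, -64, -20,   4],
 [ 55,  44,  11, -11],
 [  1, -16, -11, -17]]
Now row reduce the product.
R2 ← R2 + (34/5)·R1: [0, -456/5, -304/5, -456/5]
R3 ← R3 − (11/2)·R1: [0, 66, 44, 66]
R4 ← R4 − (1/10)·R1: [0, -78/5, -52/5, -78/5]
R3 ← R3 + (55/76)·R2: [0, 0, 0, 0]
R4 ← R4 − (13/76)·R2: [0, 0, 0, 0]
2 nonzero rows, so rank(BM) = 2.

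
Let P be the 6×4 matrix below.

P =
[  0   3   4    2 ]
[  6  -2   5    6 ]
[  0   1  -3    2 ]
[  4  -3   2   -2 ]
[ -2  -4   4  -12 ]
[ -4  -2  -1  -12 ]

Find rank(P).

Row reduce to echelon form.
Swap R1 ↔ R2
R4 ← R4 − (2/3)·R1: [0, -5/3, -4/3, -6]
R5 ← R5 + (1/3)·R1: [0, -14/3, 17/3, -10]
R6 ← R6 + (2/3)·R1: [0, -10/3, 7/3, -8]
R3 ← R3 − (1/3)·R2: [0, 0, -13/3, 4/3]
R4 ← R4 + (5/9)·R2: [0, 0, 8/9, -44/9]
R5 ← R5 + (14/9)·R2: [0, 0, 107/9, -62/9]
R6 ← R6 + (10/9)·R2: [0, 0, 61/9, -52/9]
R4 ← R4 + (8/39)·R3: [0, 0, 0, -60/13]
R5 ← R5 + (107/39)·R3: [0, 0, 0, -42/13]
R6 ← R6 + (61/39)·R3: [0, 0, 0, -48/13]
R5 ← R5 − (7/10)·R4: [0, 0, 0, 0]
R6 ← R6 − (4/5)·R4: [0, 0, 0, 0]
Echelon form has 4 nonzero rows, so rank(P) = 4.

4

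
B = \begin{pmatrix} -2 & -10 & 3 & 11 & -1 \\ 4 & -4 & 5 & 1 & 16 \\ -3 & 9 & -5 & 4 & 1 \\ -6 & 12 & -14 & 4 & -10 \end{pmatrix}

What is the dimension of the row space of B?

4

Row reduce to echelon form.
R2 ← R2 + (2)·R1: [0, -24, 11, 23, 14]
R3 ← R3 − (3/2)·R1: [0, 24, -19/2, -25/2, 5/2]
R4 ← R4 − (3)·R1: [0, 42, -23, -29, -7]
R3 ← R3 + R2: [0, 0, 3/2, 21/2, 33/2]
R4 ← R4 + (7/4)·R2: [0, 0, -15/4, 45/4, 35/2]
R4 ← R4 + (5/2)·R3: [0, 0, 0, 75/2, 235/4]
Echelon form has 4 nonzero rows, so rank(B) = 4.
The row space has dimension equal to the rank: 4.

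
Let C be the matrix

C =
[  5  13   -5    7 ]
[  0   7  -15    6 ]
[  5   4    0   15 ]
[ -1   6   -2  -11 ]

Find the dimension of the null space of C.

Row reduce to echelon form.
R3 ← R3 − R1: [0, -9, 5, 8]
R4 ← R4 + (1/5)·R1: [0, 43/5, -3, -48/5]
R3 ← R3 + (9/7)·R2: [0, 0, -100/7, 110/7]
R4 ← R4 − (43/35)·R2: [0, 0, 108/7, -594/35]
R4 ← R4 + (27/25)·R3: [0, 0, 0, 0]
3 nonzero rows, so rank(C) = 3.
C has 4 columns; by rank–nullity, nullity = 4 − 3 = 1.

1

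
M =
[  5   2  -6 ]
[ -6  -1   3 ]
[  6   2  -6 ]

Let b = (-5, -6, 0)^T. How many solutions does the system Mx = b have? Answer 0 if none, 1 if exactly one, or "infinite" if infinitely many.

Row reduce the augmented matrix [M | b].
R2 ← R2 + (6/5)·R1: [0, 7/5, -21/5, -12]
R3 ← R3 − (6/5)·R1: [0, -2/5, 6/5, 6]
R3 ← R3 + (2/7)·R2: [0, 0, 0, 18/7]
The echelon form has 3 nonzero rows; the last pivot sits in the augmented column, so rank(M) = 2 but rank([M|b]) = 3.
Since the ranks differ, the system is inconsistent.
It has no solutions.

0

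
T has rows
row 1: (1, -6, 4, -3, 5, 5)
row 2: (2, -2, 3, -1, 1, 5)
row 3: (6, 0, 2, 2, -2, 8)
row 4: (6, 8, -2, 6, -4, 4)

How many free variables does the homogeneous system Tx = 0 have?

Row reduce to echelon form.
R2 ← R2 − (2)·R1: [0, 10, -5, 5, -9, -5]
R3 ← R3 − (6)·R1: [0, 36, -22, 20, -32, -22]
R4 ← R4 − (6)·R1: [0, 44, -26, 24, -34, -26]
R3 ← R3 − (18/5)·R2: [0, 0, -4, 2, 2/5, -4]
R4 ← R4 − (22/5)·R2: [0, 0, -4, 2, 28/5, -4]
R4 ← R4 − R3: [0, 0, 0, 0, 26/5, 0]
4 nonzero rows, so rank(T) = 4.
T has 6 columns; by rank–nullity, nullity = 6 − 4 = 2.

2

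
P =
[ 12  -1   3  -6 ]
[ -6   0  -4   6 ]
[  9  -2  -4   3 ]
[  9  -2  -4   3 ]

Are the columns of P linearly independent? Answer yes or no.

no

Row reduce P to echelon form.
R2 ← R2 + (1/2)·R1: [0, -1/2, -5/2, 3]
R3 ← R3 − (3/4)·R1: [0, -5/4, -25/4, 15/2]
R4 ← R4 − (3/4)·R1: [0, -5/4, -25/4, 15/2]
R3 ← R3 − (5/2)·R2: [0, 0, 0, 0]
R4 ← R4 − (5/2)·R2: [0, 0, 0, 0]
2 pivots among 4 columns.
Only 2 < 4 pivot columns, so the columns are linearly dependent.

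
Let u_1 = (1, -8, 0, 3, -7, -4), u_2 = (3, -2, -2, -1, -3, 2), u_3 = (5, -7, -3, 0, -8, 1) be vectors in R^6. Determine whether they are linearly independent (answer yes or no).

Form the matrix with these vectors as rows and row reduce.
R2 ← R2 − (3)·R1: [0, 22, -2, -10, 18, 14]
R3 ← R3 − (5)·R1: [0, 33, -3, -15, 27, 21]
R3 ← R3 − (3/2)·R2: [0, 0, 0, 0, 0, 0]
2 nonzero rows, so the 3 vectors span a space of dimension 2.
Since 2 < 3, the vectors are linearly dependent.

no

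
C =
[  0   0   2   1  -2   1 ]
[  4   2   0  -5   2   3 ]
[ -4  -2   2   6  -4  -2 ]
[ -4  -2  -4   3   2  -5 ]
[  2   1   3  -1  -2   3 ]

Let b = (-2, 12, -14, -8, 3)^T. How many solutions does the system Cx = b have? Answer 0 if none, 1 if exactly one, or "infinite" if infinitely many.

infinite

Row reduce the augmented matrix [C | b].
Swap R1 ↔ R2
R3 ← R3 + R1: [0, 0, 2, 1, -2, 1, -2]
R4 ← R4 + R1: [0, 0, -4, -2, 4, -2, 4]
R5 ← R5 − (1/2)·R1: [0, 0, 3, 3/2, -3, 3/2, -3]
R3 ← R3 − R2: [0, 0, 0, 0, 0, 0, 0]
R4 ← R4 + (2)·R2: [0, 0, 0, 0, 0, 0, 0]
R5 ← R5 − (3/2)·R2: [0, 0, 0, 0, 0, 0, 0]
The echelon form has 2 nonzero rows, and every pivot lies in the first 6 columns, so rank(C) = rank([C|b]) = 2.
The system is consistent.
rank = 2 < 6 unknowns, so there are infinitely many solutions.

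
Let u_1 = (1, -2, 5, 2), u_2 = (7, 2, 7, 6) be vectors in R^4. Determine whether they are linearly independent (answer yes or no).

Form the matrix with these vectors as rows and row reduce.
R2 ← R2 − (7)·R1: [0, 16, -28, -8]
2 nonzero rows, so the 2 vectors span a space of dimension 2.
Since 2 = 2, the vectors are linearly independent.

yes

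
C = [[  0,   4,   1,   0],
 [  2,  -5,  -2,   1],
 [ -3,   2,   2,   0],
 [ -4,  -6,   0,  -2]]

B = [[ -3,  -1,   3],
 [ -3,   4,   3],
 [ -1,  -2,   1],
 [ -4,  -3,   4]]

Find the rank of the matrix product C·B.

2

First compute CB:
[[-13,  14,  13],
 [  7, -21,  -7],
 [  1,   7,  -1],
 [ 38, -14, -38]]
Now row reduce the product.
R2 ← R2 + (7/13)·R1: [0, -175/13, 0]
R3 ← R3 + (1/13)·R1: [0, 105/13, 0]
R4 ← R4 + (38/13)·R1: [0, 350/13, 0]
R3 ← R3 + (3/5)·R2: [0, 0, 0]
R4 ← R4 + (2)·R2: [0, 0, 0]
2 nonzero rows, so rank(CB) = 2.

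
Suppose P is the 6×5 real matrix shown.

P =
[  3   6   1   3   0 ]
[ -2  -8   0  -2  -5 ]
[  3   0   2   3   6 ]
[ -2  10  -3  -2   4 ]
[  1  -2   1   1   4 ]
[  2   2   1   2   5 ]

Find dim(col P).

Row reduce to echelon form.
R2 ← R2 + (2/3)·R1: [0, -4, 2/3, 0, -5]
R3 ← R3 − R1: [0, -6, 1, 0, 6]
R4 ← R4 + (2/3)·R1: [0, 14, -7/3, 0, 4]
R5 ← R5 − (1/3)·R1: [0, -4, 2/3, 0, 4]
R6 ← R6 − (2/3)·R1: [0, -2, 1/3, 0, 5]
R3 ← R3 − (3/2)·R2: [0, 0, 0, 0, 27/2]
R4 ← R4 + (7/2)·R2: [0, 0, 0, 0, -27/2]
R5 ← R5 − R2: [0, 0, 0, 0, 9]
R6 ← R6 − (1/2)·R2: [0, 0, 0, 0, 15/2]
R4 ← R4 + R3: [0, 0, 0, 0, 0]
R5 ← R5 − (2/3)·R3: [0, 0, 0, 0, 0]
R6 ← R6 − (5/9)·R3: [0, 0, 0, 0, 0]
Echelon form has 3 nonzero rows, so rank(P) = 3.
The column space has dimension equal to the rank: 3.

3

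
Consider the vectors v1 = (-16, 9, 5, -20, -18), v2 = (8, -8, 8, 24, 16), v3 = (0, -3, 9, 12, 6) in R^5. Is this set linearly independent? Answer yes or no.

no

Form the matrix with these vectors as rows and row reduce.
R2 ← R2 + (1/2)·R1: [0, -7/2, 21/2, 14, 7]
R3 ← R3 − (6/7)·R2: [0, 0, 0, 0, 0]
2 nonzero rows, so the 3 vectors span a space of dimension 2.
Since 2 < 3, the vectors are linearly dependent.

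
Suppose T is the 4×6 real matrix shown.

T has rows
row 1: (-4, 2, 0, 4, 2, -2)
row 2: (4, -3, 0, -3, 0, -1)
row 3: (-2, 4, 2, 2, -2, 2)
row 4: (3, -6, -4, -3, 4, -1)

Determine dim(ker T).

2

Row reduce to echelon form.
R2 ← R2 + R1: [0, -1, 0, 1, 2, -3]
R3 ← R3 − (1/2)·R1: [0, 3, 2, 0, -3, 3]
R4 ← R4 + (3/4)·R1: [0, -9/2, -4, 0, 11/2, -5/2]
R3 ← R3 + (3)·R2: [0, 0, 2, 3, 3, -6]
R4 ← R4 − (9/2)·R2: [0, 0, -4, -9/2, -7/2, 11]
R4 ← R4 + (2)·R3: [0, 0, 0, 3/2, 5/2, -1]
4 nonzero rows, so rank(T) = 4.
T has 6 columns; by rank–nullity, nullity = 6 − 4 = 2.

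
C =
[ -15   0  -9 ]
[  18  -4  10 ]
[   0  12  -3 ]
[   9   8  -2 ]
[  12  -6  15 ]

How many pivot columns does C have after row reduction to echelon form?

Row reduce to echelon form.
R2 ← R2 + (6/5)·R1: [0, -4, -4/5]
R4 ← R4 + (3/5)·R1: [0, 8, -37/5]
R5 ← R5 + (4/5)·R1: [0, -6, 39/5]
R3 ← R3 + (3)·R2: [0, 0, -27/5]
R4 ← R4 + (2)·R2: [0, 0, -9]
R5 ← R5 − (3/2)·R2: [0, 0, 9]
R4 ← R4 − (5/3)·R3: [0, 0, 0]
R5 ← R5 + (5/3)·R3: [0, 0, 0]
Echelon form has 3 nonzero rows, so rank(C) = 3.
Each nonzero row contributes one pivot column: 3 pivot columns.

3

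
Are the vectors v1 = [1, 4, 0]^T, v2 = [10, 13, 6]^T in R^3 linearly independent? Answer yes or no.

Form the matrix with these vectors as rows and row reduce.
R2 ← R2 − (10)·R1: [0, -27, 6]
2 nonzero rows, so the 2 vectors span a space of dimension 2.
Since 2 = 2, the vectors are linearly independent.

yes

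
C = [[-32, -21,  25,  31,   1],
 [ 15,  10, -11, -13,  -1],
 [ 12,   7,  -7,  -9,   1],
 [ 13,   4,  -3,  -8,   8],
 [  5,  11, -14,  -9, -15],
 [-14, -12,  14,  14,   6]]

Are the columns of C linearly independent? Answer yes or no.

no

Row reduce C to echelon form.
R2 ← R2 + (15/32)·R1: [0, 5/32, 23/32, 49/32, -17/32]
R3 ← R3 + (3/8)·R1: [0, -7/8, 19/8, 21/8, 11/8]
R4 ← R4 + (13/32)·R1: [0, -145/32, 229/32, 147/32, 269/32]
R5 ← R5 + (5/32)·R1: [0, 247/32, -323/32, -133/32, -475/32]
R6 ← R6 − (7/16)·R1: [0, -45/16, 49/16, 7/16, 89/16]
R3 ← R3 + (28/5)·R2: [0, 0, 32/5, 56/5, -8/5]
R4 ← R4 + (29)·R2: [0, 0, 28, 49, -7]
R5 ← R5 − (247/5)·R2: [0, 0, -228/5, -399/5, 57/5]
R6 ← R6 + (18)·R2: [0, 0, 16, 28, -4]
R4 ← R4 − (35/8)·R3: [0, 0, 0, 0, 0]
R5 ← R5 + (57/8)·R3: [0, 0, 0, 0, 0]
R6 ← R6 − (5/2)·R3: [0, 0, 0, 0, 0]
3 pivots among 5 columns.
Only 3 < 5 pivot columns, so the columns are linearly dependent.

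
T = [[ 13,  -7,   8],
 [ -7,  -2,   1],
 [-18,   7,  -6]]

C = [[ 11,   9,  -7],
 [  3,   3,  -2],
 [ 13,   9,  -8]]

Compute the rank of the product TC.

First compute TC:
[[226, 168, -141],
 [-70, -60,  45],
 [-255, -195, 160]]
Now row reduce the product.
R2 ← R2 + (35/113)·R1: [0, -900/113, 150/113]
R3 ← R3 + (255/226)·R1: [0, -615/113, 205/226]
R3 ← R3 − (41/60)·R2: [0, 0, 0]
2 nonzero rows, so rank(TC) = 2.

2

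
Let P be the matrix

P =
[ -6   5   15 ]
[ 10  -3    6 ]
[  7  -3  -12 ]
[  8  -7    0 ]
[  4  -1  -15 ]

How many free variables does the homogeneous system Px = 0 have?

0

Row reduce to echelon form.
R2 ← R2 + (5/3)·R1: [0, 16/3, 31]
R3 ← R3 + (7/6)·R1: [0, 17/6, 11/2]
R4 ← R4 + (4/3)·R1: [0, -1/3, 20]
R5 ← R5 + (2/3)·R1: [0, 7/3, -5]
R3 ← R3 − (17/32)·R2: [0, 0, -351/32]
R4 ← R4 + (1/16)·R2: [0, 0, 351/16]
R5 ← R5 − (7/16)·R2: [0, 0, -297/16]
R4 ← R4 + (2)·R3: [0, 0, 0]
R5 ← R5 − (22/13)·R3: [0, 0, 0]
3 nonzero rows, so rank(P) = 3.
P has 3 columns; by rank–nullity, nullity = 3 − 3 = 0.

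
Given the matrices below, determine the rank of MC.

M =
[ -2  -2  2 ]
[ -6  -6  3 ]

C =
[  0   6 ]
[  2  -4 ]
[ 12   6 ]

2

First compute MC:
[[ 20,   8],
 [ 24,   6]]
Now row reduce the product.
R2 ← R2 − (6/5)·R1: [0, -18/5]
2 nonzero rows, so rank(MC) = 2.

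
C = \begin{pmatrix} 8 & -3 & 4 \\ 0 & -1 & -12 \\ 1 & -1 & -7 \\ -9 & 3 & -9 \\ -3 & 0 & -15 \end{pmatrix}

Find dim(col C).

2

Row reduce to echelon form.
R3 ← R3 − (1/8)·R1: [0, -5/8, -15/2]
R4 ← R4 + (9/8)·R1: [0, -3/8, -9/2]
R5 ← R5 + (3/8)·R1: [0, -9/8, -27/2]
R3 ← R3 − (5/8)·R2: [0, 0, 0]
R4 ← R4 − (3/8)·R2: [0, 0, 0]
R5 ← R5 − (9/8)·R2: [0, 0, 0]
Echelon form has 2 nonzero rows, so rank(C) = 2.
The column space has dimension equal to the rank: 2.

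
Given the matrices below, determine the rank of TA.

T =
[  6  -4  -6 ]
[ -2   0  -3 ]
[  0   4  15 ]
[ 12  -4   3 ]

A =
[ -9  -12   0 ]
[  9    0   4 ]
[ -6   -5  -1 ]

2

First compute TA:
[[-54, -42, -10],
 [ 36,  39,   3],
 [-54, -75,   1],
 [-162, -159, -19]]
Now row reduce the product.
R2 ← R2 + (2/3)·R1: [0, 11, -11/3]
R3 ← R3 − R1: [0, -33, 11]
R4 ← R4 − (3)·R1: [0, -33, 11]
R3 ← R3 + (3)·R2: [0, 0, 0]
R4 ← R4 + (3)·R2: [0, 0, 0]
2 nonzero rows, so rank(TA) = 2.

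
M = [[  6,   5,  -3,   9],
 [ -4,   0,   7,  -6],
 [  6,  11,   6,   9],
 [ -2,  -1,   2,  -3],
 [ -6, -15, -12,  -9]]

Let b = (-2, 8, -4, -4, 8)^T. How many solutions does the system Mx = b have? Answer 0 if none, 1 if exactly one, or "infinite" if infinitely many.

Row reduce the augmented matrix [M | b].
R2 ← R2 + (2/3)·R1: [0, 10/3, 5, 0, 20/3]
R3 ← R3 − R1: [0, 6, 9, 0, -2]
R4 ← R4 + (1/3)·R1: [0, 2/3, 1, 0, -14/3]
R5 ← R5 + R1: [0, -10, -15, 0, 6]
R3 ← R3 − (9/5)·R2: [0, 0, 0, 0, -14]
R4 ← R4 − (1/5)·R2: [0, 0, 0, 0, -6]
R5 ← R5 + (3)·R2: [0, 0, 0, 0, 26]
R4 ← R4 − (3/7)·R3: [0, 0, 0, 0, 0]
R5 ← R5 + (13/7)·R3: [0, 0, 0, 0, 0]
The echelon form has 3 nonzero rows; the last pivot sits in the augmented column, so rank(M) = 2 but rank([M|b]) = 3.
Since the ranks differ, the system is inconsistent.
It has no solutions.

0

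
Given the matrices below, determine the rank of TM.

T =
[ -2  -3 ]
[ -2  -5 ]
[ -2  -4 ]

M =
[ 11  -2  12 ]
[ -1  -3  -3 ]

2

First compute TM:
[[-19,  13, -15],
 [-17,  19,  -9],
 [-18,  16, -12]]
Now row reduce the product.
R2 ← R2 − (17/19)·R1: [0, 140/19, 84/19]
R3 ← R3 − (18/19)·R1: [0, 70/19, 42/19]
R3 ← R3 − (1/2)·R2: [0, 0, 0]
2 nonzero rows, so rank(TM) = 2.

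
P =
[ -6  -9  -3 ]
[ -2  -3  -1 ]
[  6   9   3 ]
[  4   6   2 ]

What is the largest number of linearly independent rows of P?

1

Row reduce to echelon form.
R2 ← R2 − (1/3)·R1: [0, 0, 0]
R3 ← R3 + R1: [0, 0, 0]
R4 ← R4 + (2/3)·R1: [0, 0, 0]
Echelon form has 1 nonzero row, so rank(P) = 1.
The rank gives the maximum number of linearly independent rows: 1.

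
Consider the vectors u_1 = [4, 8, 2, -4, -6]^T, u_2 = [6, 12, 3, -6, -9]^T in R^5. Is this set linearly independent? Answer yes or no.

Form the matrix with these vectors as rows and row reduce.
R2 ← R2 − (3/2)·R1: [0, 0, 0, 0, 0]
1 nonzero row, so the 2 vectors span a space of dimension 1.
Since 1 < 2, the vectors are linearly dependent.

no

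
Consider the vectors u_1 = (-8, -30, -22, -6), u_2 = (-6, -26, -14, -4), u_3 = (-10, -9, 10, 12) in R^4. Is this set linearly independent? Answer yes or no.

Form the matrix with these vectors as rows and row reduce.
R2 ← R2 − (3/4)·R1: [0, -7/2, 5/2, 1/2]
R3 ← R3 − (5/4)·R1: [0, 57/2, 75/2, 39/2]
R3 ← R3 + (57/7)·R2: [0, 0, 405/7, 165/7]
3 nonzero rows, so the 3 vectors span a space of dimension 3.
Since 3 = 3, the vectors are linearly independent.

yes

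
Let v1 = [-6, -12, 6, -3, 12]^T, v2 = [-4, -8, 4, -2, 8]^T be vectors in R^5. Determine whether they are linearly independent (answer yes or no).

no

Form the matrix with these vectors as rows and row reduce.
R2 ← R2 − (2/3)·R1: [0, 0, 0, 0, 0]
1 nonzero row, so the 2 vectors span a space of dimension 1.
Since 1 < 2, the vectors are linearly dependent.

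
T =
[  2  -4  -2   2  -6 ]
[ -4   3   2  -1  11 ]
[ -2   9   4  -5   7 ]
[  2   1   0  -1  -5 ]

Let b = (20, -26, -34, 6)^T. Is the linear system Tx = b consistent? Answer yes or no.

Row reduce the augmented matrix [T | b].
R2 ← R2 + (2)·R1: [0, -5, -2, 3, -1, 14]
R3 ← R3 + R1: [0, 5, 2, -3, 1, -14]
R4 ← R4 − R1: [0, 5, 2, -3, 1, -14]
R3 ← R3 + R2: [0, 0, 0, 0, 0, 0]
R4 ← R4 + R2: [0, 0, 0, 0, 0, 0]
The echelon form has 2 nonzero rows, and every pivot lies in the first 5 columns, so rank(T) = rank([T|b]) = 2.
The system is consistent.

yes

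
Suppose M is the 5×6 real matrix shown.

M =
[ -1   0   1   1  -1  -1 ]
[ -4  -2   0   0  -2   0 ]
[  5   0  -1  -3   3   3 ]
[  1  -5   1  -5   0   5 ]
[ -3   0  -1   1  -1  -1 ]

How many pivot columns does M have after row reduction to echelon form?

3

Row reduce to echelon form.
R2 ← R2 − (4)·R1: [0, -2, -4, -4, 2, 4]
R3 ← R3 + (5)·R1: [0, 0, 4, 2, -2, -2]
R4 ← R4 + R1: [0, -5, 2, -4, -1, 4]
R5 ← R5 − (3)·R1: [0, 0, -4, -2, 2, 2]
R4 ← R4 − (5/2)·R2: [0, 0, 12, 6, -6, -6]
R4 ← R4 − (3)·R3: [0, 0, 0, 0, 0, 0]
R5 ← R5 + R3: [0, 0, 0, 0, 0, 0]
Echelon form has 3 nonzero rows, so rank(M) = 3.
Each nonzero row contributes one pivot column: 3 pivot columns.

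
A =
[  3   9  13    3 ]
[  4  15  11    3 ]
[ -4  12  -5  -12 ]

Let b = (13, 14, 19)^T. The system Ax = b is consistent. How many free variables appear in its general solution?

1

Row reduce the augmented matrix [A | b].
R2 ← R2 − (4/3)·R1: [0, 3, -19/3, -1, -10/3]
R3 ← R3 + (4/3)·R1: [0, 24, 37/3, -8, 109/3]
R3 ← R3 − (8)·R2: [0, 0, 63, 0, 63]
The echelon form has 3 nonzero rows, and every pivot lies in the first 4 columns, so rank(A) = rank([A|b]) = 3.
The system is consistent.
Free variables = (unknowns) − (rank) = 4 − 3 = 1.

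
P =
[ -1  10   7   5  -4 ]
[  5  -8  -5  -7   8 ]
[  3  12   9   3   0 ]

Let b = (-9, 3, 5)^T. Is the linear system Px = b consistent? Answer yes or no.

no

Row reduce the augmented matrix [P | b].
R2 ← R2 + (5)·R1: [0, 42, 30, 18, -12, -42]
R3 ← R3 + (3)·R1: [0, 42, 30, 18, -12, -22]
R3 ← R3 − R2: [0, 0, 0, 0, 0, 20]
The echelon form has 3 nonzero rows; the last pivot sits in the augmented column, so rank(P) = 2 but rank([P|b]) = 3.
Since the ranks differ, the system is inconsistent.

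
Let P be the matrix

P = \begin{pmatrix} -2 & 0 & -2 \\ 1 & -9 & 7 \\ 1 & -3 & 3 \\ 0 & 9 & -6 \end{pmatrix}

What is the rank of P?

2

Row reduce to echelon form.
R2 ← R2 + (1/2)·R1: [0, -9, 6]
R3 ← R3 + (1/2)·R1: [0, -3, 2]
R3 ← R3 − (1/3)·R2: [0, 0, 0]
R4 ← R4 + R2: [0, 0, 0]
Echelon form has 2 nonzero rows, so rank(P) = 2.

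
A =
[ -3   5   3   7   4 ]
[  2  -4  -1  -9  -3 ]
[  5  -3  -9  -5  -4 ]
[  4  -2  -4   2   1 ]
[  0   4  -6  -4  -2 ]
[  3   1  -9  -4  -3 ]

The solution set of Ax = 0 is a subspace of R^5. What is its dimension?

Row reduce to echelon form.
R2 ← R2 + (2/3)·R1: [0, -2/3, 1, -13/3, -1/3]
R3 ← R3 + (5/3)·R1: [0, 16/3, -4, 20/3, 8/3]
R4 ← R4 + (4/3)·R1: [0, 14/3, 0, 34/3, 19/3]
R6 ← R6 + R1: [0, 6, -6, 3, 1]
R3 ← R3 + (8)·R2: [0, 0, 4, -28, 0]
R4 ← R4 + (7)·R2: [0, 0, 7, -19, 4]
R5 ← R5 + (6)·R2: [0, 0, 0, -30, -4]
R6 ← R6 + (9)·R2: [0, 0, 3, -36, -2]
R4 ← R4 − (7/4)·R3: [0, 0, 0, 30, 4]
R6 ← R6 − (3/4)·R3: [0, 0, 0, -15, -2]
R5 ← R5 + R4: [0, 0, 0, 0, 0]
R6 ← R6 + (1/2)·R4: [0, 0, 0, 0, 0]
4 nonzero rows, so rank(A) = 4.
A has 5 columns; by rank–nullity, nullity = 5 − 4 = 1.

1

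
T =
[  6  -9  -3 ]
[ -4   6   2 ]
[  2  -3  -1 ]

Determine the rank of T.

Row reduce to echelon form.
R2 ← R2 + (2/3)·R1: [0, 0, 0]
R3 ← R3 − (1/3)·R1: [0, 0, 0]
Echelon form has 1 nonzero row, so rank(T) = 1.

1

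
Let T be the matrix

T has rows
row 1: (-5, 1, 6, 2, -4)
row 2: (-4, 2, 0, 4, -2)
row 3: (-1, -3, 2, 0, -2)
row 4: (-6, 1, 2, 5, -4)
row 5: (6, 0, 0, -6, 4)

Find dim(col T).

Row reduce to echelon form.
R2 ← R2 − (4/5)·R1: [0, 6/5, -24/5, 12/5, 6/5]
R3 ← R3 − (1/5)·R1: [0, -16/5, 4/5, -2/5, -6/5]
R4 ← R4 − (6/5)·R1: [0, -1/5, -26/5, 13/5, 4/5]
R5 ← R5 + (6/5)·R1: [0, 6/5, 36/5, -18/5, -4/5]
R3 ← R3 + (8/3)·R2: [0, 0, -12, 6, 2]
R4 ← R4 + (1/6)·R2: [0, 0, -6, 3, 1]
R5 ← R5 − R2: [0, 0, 12, -6, -2]
R4 ← R4 − (1/2)·R3: [0, 0, 0, 0, 0]
R5 ← R5 + R3: [0, 0, 0, 0, 0]
Echelon form has 3 nonzero rows, so rank(T) = 3.
The column space has dimension equal to the rank: 3.

3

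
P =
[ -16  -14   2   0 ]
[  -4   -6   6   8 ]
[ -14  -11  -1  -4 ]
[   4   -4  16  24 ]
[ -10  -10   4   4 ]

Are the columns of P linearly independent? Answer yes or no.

Row reduce P to echelon form.
R2 ← R2 − (1/4)·R1: [0, -5/2, 11/2, 8]
R3 ← R3 − (7/8)·R1: [0, 5/4, -11/4, -4]
R4 ← R4 + (1/4)·R1: [0, -15/2, 33/2, 24]
R5 ← R5 − (5/8)·R1: [0, -5/4, 11/4, 4]
R3 ← R3 + (1/2)·R2: [0, 0, 0, 0]
R4 ← R4 − (3)·R2: [0, 0, 0, 0]
R5 ← R5 − (1/2)·R2: [0, 0, 0, 0]
2 pivots among 4 columns.
Only 2 < 4 pivot columns, so the columns are linearly dependent.

no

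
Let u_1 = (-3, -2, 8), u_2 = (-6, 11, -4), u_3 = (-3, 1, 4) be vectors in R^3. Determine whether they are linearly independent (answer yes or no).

Form the matrix with these vectors as rows and row reduce.
R2 ← R2 − (2)·R1: [0, 15, -20]
R3 ← R3 − R1: [0, 3, -4]
R3 ← R3 − (1/5)·R2: [0, 0, 0]
2 nonzero rows, so the 3 vectors span a space of dimension 2.
Since 2 < 3, the vectors are linearly dependent.

no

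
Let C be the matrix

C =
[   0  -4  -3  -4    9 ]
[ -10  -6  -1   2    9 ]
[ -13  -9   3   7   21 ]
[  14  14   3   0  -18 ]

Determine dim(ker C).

Row reduce to echelon form.
Swap R1 ↔ R2
R3 ← R3 − (13/10)·R1: [0, -6/5, 43/10, 22/5, 93/10]
R4 ← R4 + (7/5)·R1: [0, 28/5, 8/5, 14/5, -27/5]
R3 ← R3 − (3/10)·R2: [0, 0, 26/5, 28/5, 33/5]
R4 ← R4 + (7/5)·R2: [0, 0, -13/5, -14/5, 36/5]
R4 ← R4 + (1/2)·R3: [0, 0, 0, 0, 21/2]
4 nonzero rows, so rank(C) = 4.
C has 5 columns; by rank–nullity, nullity = 5 − 4 = 1.

1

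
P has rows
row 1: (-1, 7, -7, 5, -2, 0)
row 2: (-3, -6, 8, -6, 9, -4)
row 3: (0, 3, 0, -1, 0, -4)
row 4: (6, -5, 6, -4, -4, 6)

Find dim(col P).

Row reduce to echelon form.
R2 ← R2 − (3)·R1: [0, -27, 29, -21, 15, -4]
R4 ← R4 + (6)·R1: [0, 37, -36, 26, -16, 6]
R3 ← R3 + (1/9)·R2: [0, 0, 29/9, -10/3, 5/3, -40/9]
R4 ← R4 + (37/27)·R2: [0, 0, 101/27, -25/9, 41/9, 14/27]
R4 ← R4 − (101/87)·R3: [0, 0, 0, 95/87, 76/29, 494/87]
Echelon form has 4 nonzero rows, so rank(P) = 4.
The column space has dimension equal to the rank: 4.

4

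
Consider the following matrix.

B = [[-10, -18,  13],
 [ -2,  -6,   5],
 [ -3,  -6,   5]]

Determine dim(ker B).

0

Row reduce to echelon form.
R2 ← R2 − (1/5)·R1: [0, -12/5, 12/5]
R3 ← R3 − (3/10)·R1: [0, -3/5, 11/10]
R3 ← R3 − (1/4)·R2: [0, 0, 1/2]
3 nonzero rows, so rank(B) = 3.
B has 3 columns; by rank–nullity, nullity = 3 − 3 = 0.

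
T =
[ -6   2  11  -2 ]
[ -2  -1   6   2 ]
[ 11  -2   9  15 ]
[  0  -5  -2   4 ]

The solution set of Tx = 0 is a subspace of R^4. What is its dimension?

1

Row reduce to echelon form.
R2 ← R2 − (1/3)·R1: [0, -5/3, 7/3, 8/3]
R3 ← R3 + (11/6)·R1: [0, 5/3, 175/6, 34/3]
R3 ← R3 + R2: [0, 0, 63/2, 14]
R4 ← R4 − (3)·R2: [0, 0, -9, -4]
R4 ← R4 + (2/7)·R3: [0, 0, 0, 0]
3 nonzero rows, so rank(T) = 3.
T has 4 columns; by rank–nullity, nullity = 4 − 3 = 1.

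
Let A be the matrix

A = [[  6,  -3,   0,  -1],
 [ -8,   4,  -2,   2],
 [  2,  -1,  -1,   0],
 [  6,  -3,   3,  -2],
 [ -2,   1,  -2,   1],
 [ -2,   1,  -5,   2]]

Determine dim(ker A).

Row reduce to echelon form.
R2 ← R2 + (4/3)·R1: [0, 0, -2, 2/3]
R3 ← R3 − (1/3)·R1: [0, 0, -1, 1/3]
R4 ← R4 − R1: [0, 0, 3, -1]
R5 ← R5 + (1/3)·R1: [0, 0, -2, 2/3]
R6 ← R6 + (1/3)·R1: [0, 0, -5, 5/3]
R3 ← R3 − (1/2)·R2: [0, 0, 0, 0]
R4 ← R4 + (3/2)·R2: [0, 0, 0, 0]
R5 ← R5 − R2: [0, 0, 0, 0]
R6 ← R6 − (5/2)·R2: [0, 0, 0, 0]
2 nonzero rows, so rank(A) = 2.
A has 4 columns; by rank–nullity, nullity = 4 − 2 = 2.

2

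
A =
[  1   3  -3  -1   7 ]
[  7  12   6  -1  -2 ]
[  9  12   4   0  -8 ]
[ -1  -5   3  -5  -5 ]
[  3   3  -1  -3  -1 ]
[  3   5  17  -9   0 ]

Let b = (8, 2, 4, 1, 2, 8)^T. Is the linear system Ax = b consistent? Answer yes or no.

no

Row reduce the augmented matrix [A | b].
R2 ← R2 − (7)·R1: [0, -9, 27, 6, -51, -54]
R3 ← R3 − (9)·R1: [0, -15, 31, 9, -71, -68]
R4 ← R4 + R1: [0, -2, 0, -6, 2, 9]
R5 ← R5 − (3)·R1: [0, -6, 8, 0, -22, -22]
R6 ← R6 − (3)·R1: [0, -4, 26, -6, -21, -16]
R3 ← R3 − (5/3)·R2: [0, 0, -14, -1, 14, 22]
R4 ← R4 − (2/9)·R2: [0, 0, -6, -22/3, 40/3, 21]
R5 ← R5 − (2/3)·R2: [0, 0, -10, -4, 12, 14]
R6 ← R6 − (4/9)·R2: [0, 0, 14, -26/3, 5/3, 8]
R4 ← R4 − (3/7)·R3: [0, 0, 0, -145/21, 22/3, 81/7]
R5 ← R5 − (5/7)·R3: [0, 0, 0, -23/7, 2, -12/7]
R6 ← R6 + R3: [0, 0, 0, -29/3, 47/3, 30]
R5 ← R5 − (69/145)·R4: [0, 0, 0, 0, -216/145, -1047/145]
R6 ← R6 − (7/5)·R4: [0, 0, 0, 0, 27/5, 69/5]
R6 ← R6 + (29/8)·R5: [0, 0, 0, 0, 0, -99/8]
The echelon form has 6 nonzero rows; the last pivot sits in the augmented column, so rank(A) = 5 but rank([A|b]) = 6.
Since the ranks differ, the system is inconsistent.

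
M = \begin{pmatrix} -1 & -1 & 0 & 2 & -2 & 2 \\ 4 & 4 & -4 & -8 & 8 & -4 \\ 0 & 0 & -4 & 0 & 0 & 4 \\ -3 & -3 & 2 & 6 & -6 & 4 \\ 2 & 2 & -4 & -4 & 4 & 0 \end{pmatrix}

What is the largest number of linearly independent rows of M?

Row reduce to echelon form.
R2 ← R2 + (4)·R1: [0, 0, -4, 0, 0, 4]
R4 ← R4 − (3)·R1: [0, 0, 2, 0, 0, -2]
R5 ← R5 + (2)·R1: [0, 0, -4, 0, 0, 4]
R3 ← R3 − R2: [0, 0, 0, 0, 0, 0]
R4 ← R4 + (1/2)·R2: [0, 0, 0, 0, 0, 0]
R5 ← R5 − R2: [0, 0, 0, 0, 0, 0]
Echelon form has 2 nonzero rows, so rank(M) = 2.
The rank gives the maximum number of linearly independent rows: 2.

2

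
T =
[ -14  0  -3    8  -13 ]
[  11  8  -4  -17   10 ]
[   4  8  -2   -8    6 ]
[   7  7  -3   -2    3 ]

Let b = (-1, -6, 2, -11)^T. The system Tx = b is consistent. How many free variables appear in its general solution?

1

Row reduce the augmented matrix [T | b].
R2 ← R2 + (11/14)·R1: [0, 8, -89/14, -75/7, -3/14, -95/14]
R3 ← R3 + (2/7)·R1: [0, 8, -20/7, -40/7, 16/7, 12/7]
R4 ← R4 + (1/2)·R1: [0, 7, -9/2, 2, -7/2, -23/2]
R3 ← R3 − R2: [0, 0, 7/2, 5, 5/2, 17/2]
R4 ← R4 − (7/8)·R2: [0, 0, 17/16, 91/8, -53/16, -89/16]
R4 ← R4 − (17/56)·R3: [0, 0, 0, 69/7, -57/14, -57/7]
The echelon form has 4 nonzero rows, and every pivot lies in the first 5 columns, so rank(T) = rank([T|b]) = 4.
The system is consistent.
Free variables = (unknowns) − (rank) = 5 − 4 = 1.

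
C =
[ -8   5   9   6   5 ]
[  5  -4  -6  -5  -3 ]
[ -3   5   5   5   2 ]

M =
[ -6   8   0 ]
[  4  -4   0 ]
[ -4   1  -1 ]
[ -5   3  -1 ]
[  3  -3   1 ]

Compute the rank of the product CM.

First compute CM:
[[ 17, -72, -10],
 [ -6,  44,   8],
 [ -1, -30,  -8]]
Now row reduce the product.
R2 ← R2 + (6/17)·R1: [0, 316/17, 76/17]
R3 ← R3 + (1/17)·R1: [0, -582/17, -146/17]
R3 ← R3 + (291/158)·R2: [0, 0, -28/79]
3 nonzero rows, so rank(CM) = 3.

3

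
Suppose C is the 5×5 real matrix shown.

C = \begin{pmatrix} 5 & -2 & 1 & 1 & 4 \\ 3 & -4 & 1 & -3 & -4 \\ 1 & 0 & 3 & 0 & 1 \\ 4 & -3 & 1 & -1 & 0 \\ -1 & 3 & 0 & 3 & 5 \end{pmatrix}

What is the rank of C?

Row reduce to echelon form.
R2 ← R2 − (3/5)·R1: [0, -14/5, 2/5, -18/5, -32/5]
R3 ← R3 − (1/5)·R1: [0, 2/5, 14/5, -1/5, 1/5]
R4 ← R4 − (4/5)·R1: [0, -7/5, 1/5, -9/5, -16/5]
R5 ← R5 + (1/5)·R1: [0, 13/5, 1/5, 16/5, 29/5]
R3 ← R3 + (1/7)·R2: [0, 0, 20/7, -5/7, -5/7]
R4 ← R4 − (1/2)·R2: [0, 0, 0, 0, 0]
R5 ← R5 + (13/14)·R2: [0, 0, 4/7, -1/7, -1/7]
R5 ← R5 − (1/5)·R3: [0, 0, 0, 0, 0]
Echelon form has 3 nonzero rows, so rank(C) = 3.

3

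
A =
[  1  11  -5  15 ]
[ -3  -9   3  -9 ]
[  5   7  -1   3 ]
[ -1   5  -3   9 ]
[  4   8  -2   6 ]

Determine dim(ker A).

2

Row reduce to echelon form.
R2 ← R2 + (3)·R1: [0, 24, -12, 36]
R3 ← R3 − (5)·R1: [0, -48, 24, -72]
R4 ← R4 + R1: [0, 16, -8, 24]
R5 ← R5 − (4)·R1: [0, -36, 18, -54]
R3 ← R3 + (2)·R2: [0, 0, 0, 0]
R4 ← R4 − (2/3)·R2: [0, 0, 0, 0]
R5 ← R5 + (3/2)·R2: [0, 0, 0, 0]
2 nonzero rows, so rank(A) = 2.
A has 4 columns; by rank–nullity, nullity = 4 − 2 = 2.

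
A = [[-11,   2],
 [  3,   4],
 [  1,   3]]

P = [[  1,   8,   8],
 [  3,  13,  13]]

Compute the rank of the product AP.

2

First compute AP:
[[ -5, -62, -62],
 [ 15,  76,  76],
 [ 10,  47,  47]]
Now row reduce the product.
R2 ← R2 + (3)·R1: [0, -110, -110]
R3 ← R3 + (2)·R1: [0, -77, -77]
R3 ← R3 − (7/10)·R2: [0, 0, 0]
2 nonzero rows, so rank(AP) = 2.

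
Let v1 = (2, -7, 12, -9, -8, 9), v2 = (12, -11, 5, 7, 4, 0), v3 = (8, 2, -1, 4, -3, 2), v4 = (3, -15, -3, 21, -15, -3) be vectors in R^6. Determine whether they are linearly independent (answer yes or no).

yes

Form the matrix with these vectors as rows and row reduce.
R2 ← R2 − (6)·R1: [0, 31, -67, 61, 52, -54]
R3 ← R3 − (4)·R1: [0, 30, -49, 40, 29, -34]
R4 ← R4 − (3/2)·R1: [0, -9/2, -21, 69/2, -3, -33/2]
R3 ← R3 − (30/31)·R2: [0, 0, 491/31, -590/31, -661/31, 566/31]
R4 ← R4 + (9/62)·R2: [0, 0, -1905/62, 1344/31, 141/31, -1509/62]
R4 ← R4 + (1905/982)·R3: [0, 0, 0, 3159/491, -36153/982, 10881/982]
4 nonzero rows, so the 4 vectors span a space of dimension 4.
Since 4 = 4, the vectors are linearly independent.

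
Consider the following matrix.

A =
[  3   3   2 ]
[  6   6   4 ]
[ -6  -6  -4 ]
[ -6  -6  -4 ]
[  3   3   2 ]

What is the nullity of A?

Row reduce to echelon form.
R2 ← R2 − (2)·R1: [0, 0, 0]
R3 ← R3 + (2)·R1: [0, 0, 0]
R4 ← R4 + (2)·R1: [0, 0, 0]
R5 ← R5 − R1: [0, 0, 0]
1 nonzero row, so rank(A) = 1.
A has 3 columns; by rank–nullity, nullity = 3 − 1 = 2.

2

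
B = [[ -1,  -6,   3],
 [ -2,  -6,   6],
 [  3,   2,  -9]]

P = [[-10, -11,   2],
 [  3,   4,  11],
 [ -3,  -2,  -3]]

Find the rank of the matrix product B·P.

First compute BP:
[[-17, -19, -77],
 [-16, -14, -88],
 [  3,  -7,  55]]
Now row reduce the product.
R2 ← R2 − (16/17)·R1: [0, 66/17, -264/17]
R3 ← R3 + (3/17)·R1: [0, -176/17, 704/17]
R3 ← R3 + (8/3)·R2: [0, 0, 0]
2 nonzero rows, so rank(BP) = 2.

2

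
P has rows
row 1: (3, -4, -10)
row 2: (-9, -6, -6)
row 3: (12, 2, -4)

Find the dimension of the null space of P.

1

Row reduce to echelon form.
R2 ← R2 + (3)·R1: [0, -18, -36]
R3 ← R3 − (4)·R1: [0, 18, 36]
R3 ← R3 + R2: [0, 0, 0]
2 nonzero rows, so rank(P) = 2.
P has 3 columns; by rank–nullity, nullity = 3 − 2 = 1.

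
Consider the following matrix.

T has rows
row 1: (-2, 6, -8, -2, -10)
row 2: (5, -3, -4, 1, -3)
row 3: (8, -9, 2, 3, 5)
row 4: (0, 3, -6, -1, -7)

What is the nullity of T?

Row reduce to echelon form.
R2 ← R2 + (5/2)·R1: [0, 12, -24, -4, -28]
R3 ← R3 + (4)·R1: [0, 15, -30, -5, -35]
R3 ← R3 − (5/4)·R2: [0, 0, 0, 0, 0]
R4 ← R4 − (1/4)·R2: [0, 0, 0, 0, 0]
2 nonzero rows, so rank(T) = 2.
T has 5 columns; by rank–nullity, nullity = 5 − 2 = 3.

3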